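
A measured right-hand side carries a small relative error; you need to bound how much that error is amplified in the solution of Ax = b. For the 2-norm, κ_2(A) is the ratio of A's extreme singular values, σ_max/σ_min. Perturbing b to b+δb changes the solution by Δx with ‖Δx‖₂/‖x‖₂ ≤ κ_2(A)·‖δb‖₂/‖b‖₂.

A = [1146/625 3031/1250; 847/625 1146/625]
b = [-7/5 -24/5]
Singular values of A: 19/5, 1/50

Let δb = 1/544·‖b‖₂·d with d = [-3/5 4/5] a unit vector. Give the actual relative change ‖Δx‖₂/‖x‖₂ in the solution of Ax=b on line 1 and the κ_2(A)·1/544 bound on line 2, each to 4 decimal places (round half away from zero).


0.0031
0.3493

from the listed singular values, σ₁ = 19/5, σ_n = 1/50
condition number: (19/5) ÷ (1/50) = 190.0000
worst-case relative error ≤ 190.0000 × 1/544 = 0.3493
solve Ax = b  →  x = [119.3684 -90.8421]
‖b‖ = 5.0000, ‖x‖ = 150.0037
re-solving with b+δb shifts x by Δx of norm 0.4596
relative error = 0.0031
tightness: 0.0031 against a bound of 0.3493 (unrounded ratio ≈ 0.0088)


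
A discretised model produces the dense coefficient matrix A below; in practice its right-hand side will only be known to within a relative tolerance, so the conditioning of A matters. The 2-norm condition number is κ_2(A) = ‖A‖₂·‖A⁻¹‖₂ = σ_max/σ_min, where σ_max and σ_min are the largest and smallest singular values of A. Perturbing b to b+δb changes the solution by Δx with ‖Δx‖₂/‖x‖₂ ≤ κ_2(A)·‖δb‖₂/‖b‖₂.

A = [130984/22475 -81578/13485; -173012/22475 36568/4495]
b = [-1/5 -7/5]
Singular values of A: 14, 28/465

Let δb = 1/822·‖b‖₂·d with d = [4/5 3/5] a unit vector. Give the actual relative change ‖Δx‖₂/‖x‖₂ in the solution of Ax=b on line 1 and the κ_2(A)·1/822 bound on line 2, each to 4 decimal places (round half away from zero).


σ_max = 14, σ_min = 28/465
condition number: 14 ÷ (28/465) = 232.5000
bound on ‖Δx‖/‖x‖: κ·ε = 232.5000·1/822 = 0.2828
solve Ax = b  →  x = [-11.9766 -11.5049]
‖b‖₂ = 1.4142 and ‖x‖₂ = 16.6073
re-solving with b+δb shifts x by Δx of norm 0.0286
relative error = 0.0017
tightness: 0.0017 against a bound of 0.2828 (unrounded ratio ≈ 0.0061)

0.0017
0.2828


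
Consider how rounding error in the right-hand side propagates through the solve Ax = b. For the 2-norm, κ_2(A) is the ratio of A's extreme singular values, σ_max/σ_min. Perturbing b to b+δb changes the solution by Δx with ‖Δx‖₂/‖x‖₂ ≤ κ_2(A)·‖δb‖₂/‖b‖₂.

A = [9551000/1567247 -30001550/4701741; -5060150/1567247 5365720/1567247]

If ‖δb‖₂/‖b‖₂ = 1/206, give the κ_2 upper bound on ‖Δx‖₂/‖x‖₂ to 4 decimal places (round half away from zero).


M = AᵀA = [13939472500/293075189 -43908704000/879225567; -43908704000/879225567 138314230100/2637676701]. tr(M)=9095499400/90954369, det(M)=6250000/90954369
λ_max, λ_min = (9095499400/90954369 ± √82725835476175360000/8272697240188161)/2 = 100, 62500/90954369
σ_max=√100=10, σ_min=√(62500/90954369)=(250/9537) → κ = 381.4800
κ_2(A)·‖δb‖/‖b‖ = 1.8518

1.8518


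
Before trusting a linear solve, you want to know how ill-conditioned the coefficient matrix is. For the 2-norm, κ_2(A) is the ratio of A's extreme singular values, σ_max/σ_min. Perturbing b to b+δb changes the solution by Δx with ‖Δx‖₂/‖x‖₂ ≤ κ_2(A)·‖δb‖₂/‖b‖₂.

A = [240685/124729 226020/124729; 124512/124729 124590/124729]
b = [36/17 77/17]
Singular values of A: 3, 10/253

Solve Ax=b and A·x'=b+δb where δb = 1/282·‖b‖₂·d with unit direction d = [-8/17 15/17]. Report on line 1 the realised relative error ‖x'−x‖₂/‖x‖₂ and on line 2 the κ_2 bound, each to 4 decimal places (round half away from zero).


0.0059
0.2691

largest singular value 3, smallest 10/253
κ = σ_max/σ_min = 3/(10/253) = 75.9000
perturbation bound = 75.9000·1/282 = 0.2691
solve Ax = b  →  x = [-51.3793 55.8816]
‖b‖ = 5.0000, ‖x‖ = 75.9117
δb = ε·‖b‖·d = [-0.0083 0.0156]; solving A·Δx = δb gives ‖Δx‖ = 0.4486
relative error = 0.0059
so the bound overstates the realised error by a factor of ≈ 45.5470 (computed from the unrounded values)


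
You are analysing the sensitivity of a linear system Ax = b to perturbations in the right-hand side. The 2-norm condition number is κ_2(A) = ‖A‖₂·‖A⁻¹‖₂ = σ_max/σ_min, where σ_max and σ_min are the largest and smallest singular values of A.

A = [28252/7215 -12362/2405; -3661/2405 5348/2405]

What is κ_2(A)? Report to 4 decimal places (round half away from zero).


55.5000

AᵀA = [5436697/308025 -2414132/102675; -2414132/102675 1073492/34225]; tr = 603925/12321, det = 9604/12321
solving λ² − 603925/12321·λ + 9604/12321 = 0 gives λ = 49, 196/12321
so κ_2 = √(49 / (196/12321)) = 55.5000


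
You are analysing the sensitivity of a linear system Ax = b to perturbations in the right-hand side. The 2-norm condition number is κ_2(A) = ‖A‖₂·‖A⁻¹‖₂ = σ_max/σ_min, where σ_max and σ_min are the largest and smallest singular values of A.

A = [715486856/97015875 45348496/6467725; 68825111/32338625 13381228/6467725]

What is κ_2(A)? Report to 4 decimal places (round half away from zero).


334.5375

AᵀA = [887285606793961/15059328003225 56334634135388/1003955200215; 56334634135388/1003955200215 3576869363600/66930346681]; tr = 2011987174321/17906454225, det = 2019963136/17906454225
λ_max, λ_min = (2011987174321/17906454225 ± √4047947708122478156012641/320641102912020350625)/2 = 2809/25, 719104/716258169
κ = σ_max/σ_min = (53/5)/(848/26763) = 334.5375


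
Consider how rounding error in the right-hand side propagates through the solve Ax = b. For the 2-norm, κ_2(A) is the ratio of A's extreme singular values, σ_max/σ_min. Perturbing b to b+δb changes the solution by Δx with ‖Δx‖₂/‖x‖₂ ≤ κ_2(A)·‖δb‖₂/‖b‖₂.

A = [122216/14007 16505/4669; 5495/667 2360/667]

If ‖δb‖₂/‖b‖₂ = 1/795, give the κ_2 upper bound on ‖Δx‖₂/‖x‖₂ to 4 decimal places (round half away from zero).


AᵀA = [33594241/233289 4665280/77763; 4665280/77763 648425/25921]; tr = 39430066/233289, det = 714025/233289
char-poly roots: 169 and 4225/233289
σ_max=√169=13, σ_min=√(4225/233289)=(65/483) → κ = 96.6000
bound on ‖Δx‖/‖x‖: κ·ε = 96.6000·1/795 = 0.1215

0.1215


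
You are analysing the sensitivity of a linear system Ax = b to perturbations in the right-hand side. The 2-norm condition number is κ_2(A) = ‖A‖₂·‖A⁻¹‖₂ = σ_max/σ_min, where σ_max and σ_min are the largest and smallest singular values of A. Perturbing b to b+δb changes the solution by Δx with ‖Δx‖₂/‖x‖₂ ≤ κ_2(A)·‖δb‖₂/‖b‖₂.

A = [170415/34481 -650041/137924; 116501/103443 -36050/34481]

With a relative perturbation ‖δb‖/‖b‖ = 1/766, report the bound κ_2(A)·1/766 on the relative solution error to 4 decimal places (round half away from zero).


M = AᵀA = [163559746/6365529 -207691645/8487372; -207691645/8487372 263740001/11316496]. tr(M)=5934145/121104, det(M)=2401/121104
eigenvalues of AᵀA: λ = (tr ± √(tr²−4·det))/2 = 49, 49/121104
σ_max=√49=7, σ_min=√(49/121104)=(7/348) → κ = 348.0000
bound on ‖Δx‖/‖x‖: κ·ε = 348.0000·1/766 = 0.4543

0.4543


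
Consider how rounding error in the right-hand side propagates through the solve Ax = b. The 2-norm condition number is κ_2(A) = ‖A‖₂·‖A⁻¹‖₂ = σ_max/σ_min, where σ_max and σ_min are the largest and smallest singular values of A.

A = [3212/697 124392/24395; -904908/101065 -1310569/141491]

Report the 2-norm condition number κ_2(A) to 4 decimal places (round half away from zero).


71.7500

form AᵀA = [3583986976/35343025 5266309644/49480235; 5266309644/49480235 193608586441/1731808225] with trace 87805933/411845 and determinant 454371856/51480625
eigenvalues of AᵀA: λ = (tr ± √(tr²−4·det))/2 = 5329/25, 85264/2059225
κ = σ_max/σ_min = (73/5)/(292/1435) = 71.7500


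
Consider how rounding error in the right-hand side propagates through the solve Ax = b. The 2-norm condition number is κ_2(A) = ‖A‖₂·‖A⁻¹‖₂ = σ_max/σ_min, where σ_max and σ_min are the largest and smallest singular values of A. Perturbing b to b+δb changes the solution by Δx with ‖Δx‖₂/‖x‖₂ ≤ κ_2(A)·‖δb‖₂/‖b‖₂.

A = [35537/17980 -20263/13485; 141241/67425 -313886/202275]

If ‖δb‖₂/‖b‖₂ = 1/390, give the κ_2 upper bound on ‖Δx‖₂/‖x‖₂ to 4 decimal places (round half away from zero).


0.4121

AᵀA = [717398281/86490000 -403512119/64867500; -403512119/64867500 226999981/48650625]; tr = 403543369/31136400, det = 25/3844
solving λ² − 403543369/31136400·λ + 25/3844 = 0 gives λ = 324/25, 625/1245456
κ_2(A) = √(λ_max/λ_min) = √((324/25) / (625/1245456)) = 160.7040
worst-case relative error ≤ 160.7040 × 1/390 = 0.4121


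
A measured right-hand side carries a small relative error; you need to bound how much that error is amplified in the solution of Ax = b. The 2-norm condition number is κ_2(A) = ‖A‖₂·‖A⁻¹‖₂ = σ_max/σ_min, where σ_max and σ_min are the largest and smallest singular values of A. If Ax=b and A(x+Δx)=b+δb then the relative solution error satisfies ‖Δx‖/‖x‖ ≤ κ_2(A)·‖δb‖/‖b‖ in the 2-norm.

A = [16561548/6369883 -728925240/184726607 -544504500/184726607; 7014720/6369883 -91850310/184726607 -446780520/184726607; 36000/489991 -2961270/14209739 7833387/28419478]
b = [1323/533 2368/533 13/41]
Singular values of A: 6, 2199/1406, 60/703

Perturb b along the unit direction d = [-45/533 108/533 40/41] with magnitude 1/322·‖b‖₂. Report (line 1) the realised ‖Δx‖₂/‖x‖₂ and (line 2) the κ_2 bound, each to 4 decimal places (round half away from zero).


0.0156
0.2183

largest singular value 6, smallest 60/703
condition number: 6 ÷ (60/703) = 70.3000
κ_2(A)·‖δb‖/‖b‖ = 0.2183
solve Ax = b  →  x = [10.6520 4.8896 2.0079]
‖b‖₂ = 5.0990 and ‖x‖₂ = 11.8913
Δx = A⁻¹·δb where δb = 1/322·5.0990·d; ‖Δx‖ = 0.1855
dividing the unrounded norms, ‖Δx‖/‖x‖ = 0.0156
tightness: 0.0156 against a bound of 0.2183 (unrounded ratio ≈ 0.0715)


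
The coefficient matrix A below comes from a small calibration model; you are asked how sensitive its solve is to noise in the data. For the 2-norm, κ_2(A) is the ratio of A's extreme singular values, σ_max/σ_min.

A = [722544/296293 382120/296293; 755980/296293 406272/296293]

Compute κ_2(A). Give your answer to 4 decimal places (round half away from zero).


M = AᵀA = [1300327696/104387089 693498240/104387089; 693498240/104387089 369884224/104387089]. tr(M)=5779280/361201, det(M)=1024/361201
char-poly roots: 16 and 64/361201
σ_max=√16=4, σ_min=√(64/361201)=(8/601) → κ = 300.5000

300.5000


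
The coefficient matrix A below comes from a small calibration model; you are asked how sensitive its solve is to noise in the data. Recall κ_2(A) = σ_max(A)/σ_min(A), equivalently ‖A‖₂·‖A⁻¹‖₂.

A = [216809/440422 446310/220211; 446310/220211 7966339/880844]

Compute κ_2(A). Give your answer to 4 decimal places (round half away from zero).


262.0000

form AᵀA = [501949201/115390564 1115105535/57695282; 1115105535/57695282 39648803641/461562256] with trace 24780845/274576 and determinant 130321/1098304
eigenvalues of AᵀA: λ = (tr ± √(tr²−4·det))/2 = 361/4, 361/274576
κ = σ_max/σ_min = (19/2)/(19/524) = 262.0000


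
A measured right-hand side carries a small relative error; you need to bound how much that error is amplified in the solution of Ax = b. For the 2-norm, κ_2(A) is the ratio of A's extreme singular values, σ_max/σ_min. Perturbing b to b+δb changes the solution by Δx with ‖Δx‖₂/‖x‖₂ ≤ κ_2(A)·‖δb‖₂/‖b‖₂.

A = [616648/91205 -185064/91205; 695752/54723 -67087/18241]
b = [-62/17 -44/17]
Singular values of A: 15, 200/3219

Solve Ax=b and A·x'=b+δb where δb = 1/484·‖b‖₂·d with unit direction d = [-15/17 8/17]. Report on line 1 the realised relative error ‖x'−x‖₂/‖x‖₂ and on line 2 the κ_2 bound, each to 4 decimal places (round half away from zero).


0.0046
0.4988

largest singular value 15, smallest 200/3219
κ_2(A) = 15 / (200/3219) = 241.4250
worst-case relative error ≤ 241.4250 × 1/484 = 0.4988
solve Ax = b  →  x = [8.7572 30.9771]
‖b‖₂ = 4.4721 and ‖x‖₂ = 32.1911
δb = ε·‖b‖·d = [-0.0082 0.0043]; solving A·Δx = δb gives ‖Δx‖ = 0.1487
dividing the unrounded norms, ‖Δx‖/‖x‖ = 0.0046
tightness: 0.0046 against a bound of 0.4988 (unrounded ratio ≈ 0.0093)


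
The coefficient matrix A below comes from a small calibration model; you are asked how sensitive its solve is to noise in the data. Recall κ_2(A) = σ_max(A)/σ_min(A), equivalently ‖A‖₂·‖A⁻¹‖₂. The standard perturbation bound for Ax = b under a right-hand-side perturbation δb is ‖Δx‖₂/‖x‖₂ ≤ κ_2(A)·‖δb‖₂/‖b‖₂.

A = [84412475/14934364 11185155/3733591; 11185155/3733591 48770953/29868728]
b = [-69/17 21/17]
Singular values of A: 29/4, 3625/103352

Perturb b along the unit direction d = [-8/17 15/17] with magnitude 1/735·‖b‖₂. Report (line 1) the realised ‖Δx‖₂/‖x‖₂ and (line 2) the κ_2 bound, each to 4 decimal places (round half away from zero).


0.0019
0.2812

largest singular value 29/4, smallest 3625/103352
κ = σ_max/σ_min = (29/4)/(3625/103352) = 206.7040
κ_2(A)·‖δb‖/‖b‖ = 0.2812
solve Ax = b  →  x = [-40.6158 75.2753]
‖b‖ = 4.2426, ‖x‖ = 85.5337
Δx = A⁻¹·δb where δb = 1/735·4.2426·d; ‖Δx‖ = 0.1646
relative error = 0.0019
so the bound overstates the realised error by a factor of ≈ 146.1635 (computed from the unrounded values)


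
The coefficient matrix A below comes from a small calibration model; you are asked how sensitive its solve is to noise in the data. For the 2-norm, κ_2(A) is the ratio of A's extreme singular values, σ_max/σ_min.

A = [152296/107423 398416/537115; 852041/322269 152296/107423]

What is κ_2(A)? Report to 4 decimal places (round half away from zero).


form AᵀA = [3234327025/359367849 2874891592/598946415; 2874891592/598946415 2555664704/998244025] with trace 103859157961/8984196225 and determinant 21381376/8984196225
solving λ² − 103859157961/8984196225·λ + 21381376/8984196225 = 0 gives λ = 289/25, 73984/359367849
κ = σ_max/σ_min = (17/5)/(272/18957) = 236.9625

236.9625


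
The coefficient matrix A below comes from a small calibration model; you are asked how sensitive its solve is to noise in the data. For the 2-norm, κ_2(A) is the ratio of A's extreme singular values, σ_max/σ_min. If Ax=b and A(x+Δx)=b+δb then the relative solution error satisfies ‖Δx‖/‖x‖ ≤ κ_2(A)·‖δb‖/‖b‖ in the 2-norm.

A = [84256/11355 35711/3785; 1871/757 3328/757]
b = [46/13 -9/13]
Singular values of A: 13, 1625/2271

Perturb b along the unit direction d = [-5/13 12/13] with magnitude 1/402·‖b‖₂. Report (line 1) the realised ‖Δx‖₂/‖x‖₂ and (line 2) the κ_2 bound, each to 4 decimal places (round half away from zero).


σ_max = 13, σ_min = 1625/2271
κ_2(A) = 13 / (1625/2271) = 18.1680
bound on ‖Δx‖/‖x‖: κ·ε = 18.1680·1/402 = 0.0452
solve Ax = b  →  x = [2.3745 -1.4924]
‖b‖₂ = 3.6056 and ‖x‖₂ = 2.8046
with δb = [-0.0034 0.0083], A·Δx = δb → ‖Δx‖ = 0.0125
realised ‖Δx‖/‖x‖ = 0.0045
so the bound overstates the realised error by a factor of ≈ 10.1121 (computed from the unrounded values)

0.0045
0.0452


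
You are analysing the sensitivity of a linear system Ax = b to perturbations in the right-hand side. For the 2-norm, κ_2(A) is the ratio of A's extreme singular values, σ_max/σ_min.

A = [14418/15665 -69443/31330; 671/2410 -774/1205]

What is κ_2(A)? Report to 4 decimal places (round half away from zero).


AᵀA = [36304225/39262756 -21780000/9815689; -21780000/9815689 209092225/39262756]; tr = 726025/116162, det = 625/929296
eigenvalues of AᵀA: λ = (tr ± √(tr²−4·det))/2 = 25/4, 25/232324
so κ_2 = √((25/4) / (25/232324)) = 241.0000

241.0000


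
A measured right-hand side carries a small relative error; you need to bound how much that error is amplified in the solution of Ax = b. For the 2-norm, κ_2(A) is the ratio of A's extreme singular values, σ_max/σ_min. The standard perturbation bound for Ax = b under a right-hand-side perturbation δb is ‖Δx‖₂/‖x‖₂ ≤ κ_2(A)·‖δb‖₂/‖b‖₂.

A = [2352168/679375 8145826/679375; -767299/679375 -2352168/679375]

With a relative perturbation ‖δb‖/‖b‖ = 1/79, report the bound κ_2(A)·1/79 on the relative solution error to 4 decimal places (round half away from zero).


1.3759

AᵀA = [9794307289/738480625 33544267848/738480625; 33544267848/738480625 115019480836/738480625]; tr = 199702061/1181569, det = 2856100/1181569
solving λ² − 199702061/1181569·λ + 2856100/1181569 = 0 gives λ = 169, 16900/1181569
so κ_2 = √(169 / (16900/1181569)) = 108.7000
κ_2(A)·‖δb‖/‖b‖ = 1.3759


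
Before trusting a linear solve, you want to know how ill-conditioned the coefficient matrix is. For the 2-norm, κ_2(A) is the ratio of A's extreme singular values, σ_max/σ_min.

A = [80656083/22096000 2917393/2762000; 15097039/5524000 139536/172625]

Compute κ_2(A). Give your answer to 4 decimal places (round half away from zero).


M = AᵀA = [406085324399329/19529328640000 14805065588859/2441166080000; 14805065588859/2441166080000 539823100489/305145760000]. tr(M)=705014404529/31246925824, det(M)=2036265625/499950813184
char-poly roots: 361/16 and 5640625/31246925824
κ_2(A) = √(λ_max/λ_min) = √((361/16) / (5640625/31246925824)) = 353.5360

353.5360


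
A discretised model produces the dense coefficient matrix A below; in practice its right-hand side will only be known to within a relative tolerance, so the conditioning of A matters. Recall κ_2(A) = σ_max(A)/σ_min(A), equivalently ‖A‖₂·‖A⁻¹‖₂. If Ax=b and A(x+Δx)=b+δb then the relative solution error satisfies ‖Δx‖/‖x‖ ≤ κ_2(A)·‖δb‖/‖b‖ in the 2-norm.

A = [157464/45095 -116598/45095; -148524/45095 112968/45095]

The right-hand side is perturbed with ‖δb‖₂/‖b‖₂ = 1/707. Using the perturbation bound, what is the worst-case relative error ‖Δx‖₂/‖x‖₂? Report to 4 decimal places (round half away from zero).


0.2199

form AᵀA = [55712592/2418025 -41781744/2418025; -41781744/2418025 31339908/2418025] with trace 3482100/96721 and determinant 5184/96721
solving λ² − 3482100/96721·λ + 5184/96721 = 0 gives λ = 36, 144/96721
κ_2(A) = √(λ_max/λ_min) = √(36 / (144/96721)) = 155.5000
worst-case relative error ≤ 155.5000 × 1/707 = 0.2199


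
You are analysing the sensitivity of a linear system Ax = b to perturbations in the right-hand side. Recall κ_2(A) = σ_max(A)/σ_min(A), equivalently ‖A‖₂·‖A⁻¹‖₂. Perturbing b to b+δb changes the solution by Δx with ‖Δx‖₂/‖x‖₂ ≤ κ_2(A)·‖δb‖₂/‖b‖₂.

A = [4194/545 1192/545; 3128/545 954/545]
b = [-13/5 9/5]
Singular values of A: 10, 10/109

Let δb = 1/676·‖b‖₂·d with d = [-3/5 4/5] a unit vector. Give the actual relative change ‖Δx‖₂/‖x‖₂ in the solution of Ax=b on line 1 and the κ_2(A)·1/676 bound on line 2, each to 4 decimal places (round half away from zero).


0.0016
0.1612

largest singular value 10, smallest 10/109
κ_2(A) = 10 / (10/109) = 109.0000
κ_2(A)·‖δb‖/‖b‖ = 0.1612
solve Ax = b  →  x = [-9.2520 31.3640]
‖b‖₂ = 3.1623 and ‖x‖₂ = 32.7002
δb = ε·‖b‖·d = [-0.0028 0.0037]; solving A·Δx = δb gives ‖Δx‖ = 0.0510
realised ‖Δx‖/‖x‖ = 0.0016
realised/bound (from unrounded values) ≈ 0.0097


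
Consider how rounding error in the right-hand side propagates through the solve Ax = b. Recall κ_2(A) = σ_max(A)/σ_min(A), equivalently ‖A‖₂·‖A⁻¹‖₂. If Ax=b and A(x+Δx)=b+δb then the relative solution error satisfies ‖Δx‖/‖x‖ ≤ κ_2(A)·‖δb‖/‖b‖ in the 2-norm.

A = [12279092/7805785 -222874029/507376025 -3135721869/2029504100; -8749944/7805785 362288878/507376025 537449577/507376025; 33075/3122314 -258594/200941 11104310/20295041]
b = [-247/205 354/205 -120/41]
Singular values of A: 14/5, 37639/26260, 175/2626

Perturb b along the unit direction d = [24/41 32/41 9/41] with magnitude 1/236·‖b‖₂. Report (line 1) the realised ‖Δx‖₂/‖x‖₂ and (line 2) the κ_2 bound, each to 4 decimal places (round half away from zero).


0.1037
0.1780

σ_max = 14/5, σ_min = 175/2626
κ_2(A) = (14/5) / (175/2626) = 42.0160
worst-case relative error ≤ 42.0160 × 1/236 = 0.1780
solve Ax = b  →  x = [-0.4926 2.1310 -0.3276]
2-norm of b is 3.6056; of x, 2.2116
with δb = [0.0089 0.0119 0.0034], A·Δx = δb → ‖Δx‖ = 0.2293
dividing the unrounded norms, ‖Δx‖/‖x‖ = 0.1037
realised/bound (from unrounded values) ≈ 0.5823


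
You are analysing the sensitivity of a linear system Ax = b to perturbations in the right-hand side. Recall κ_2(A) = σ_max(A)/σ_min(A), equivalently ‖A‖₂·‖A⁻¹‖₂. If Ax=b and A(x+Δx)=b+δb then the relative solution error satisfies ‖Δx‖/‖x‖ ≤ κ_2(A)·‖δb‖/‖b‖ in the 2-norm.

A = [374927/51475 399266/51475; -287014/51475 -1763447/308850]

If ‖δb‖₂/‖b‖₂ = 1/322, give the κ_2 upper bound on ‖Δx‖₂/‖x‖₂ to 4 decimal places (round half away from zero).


M = AᵀA = [8917891661/105987025 1123446079/12718443; 1123446079/12718443 353945020681/3815532900]. tr(M)=802602997/4536900, det(M)=312900721/113422500
solving λ² − 802602997/4536900·λ + 312900721/113422500 = 0 gives λ = 17689/100, 17689/1134225
κ = σ_max/σ_min = (133/10)/(133/1065) = 106.5000
worst-case relative error ≤ 106.5000 × 1/322 = 0.3307

0.3307


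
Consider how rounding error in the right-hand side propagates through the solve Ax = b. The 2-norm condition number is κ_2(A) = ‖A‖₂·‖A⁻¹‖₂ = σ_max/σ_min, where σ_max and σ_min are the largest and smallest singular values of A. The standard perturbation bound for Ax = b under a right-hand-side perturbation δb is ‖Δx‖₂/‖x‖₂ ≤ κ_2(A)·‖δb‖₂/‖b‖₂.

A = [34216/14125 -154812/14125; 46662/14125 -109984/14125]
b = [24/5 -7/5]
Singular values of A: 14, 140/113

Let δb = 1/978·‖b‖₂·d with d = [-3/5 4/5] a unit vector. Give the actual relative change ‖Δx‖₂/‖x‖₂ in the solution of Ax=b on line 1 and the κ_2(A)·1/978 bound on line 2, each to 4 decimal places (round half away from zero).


0.0013
0.0116

largest singular value 14, smallest 140/113
κ_2(A) = 14 / (140/113) = 11.3000
perturbation bound = 11.3000·1/978 = 0.0116
solve Ax = b  →  x = [-3.0394 -1.1097]
‖b‖₂ = 5.0000 and ‖x‖₂ = 3.2357
Δx = A⁻¹·δb where δb = 1/978·5.0000·d; ‖Δx‖ = 0.0041
relative error = 0.0013
tightness: 0.0013 against a bound of 0.0116 (unrounded ratio ≈ 0.1104)


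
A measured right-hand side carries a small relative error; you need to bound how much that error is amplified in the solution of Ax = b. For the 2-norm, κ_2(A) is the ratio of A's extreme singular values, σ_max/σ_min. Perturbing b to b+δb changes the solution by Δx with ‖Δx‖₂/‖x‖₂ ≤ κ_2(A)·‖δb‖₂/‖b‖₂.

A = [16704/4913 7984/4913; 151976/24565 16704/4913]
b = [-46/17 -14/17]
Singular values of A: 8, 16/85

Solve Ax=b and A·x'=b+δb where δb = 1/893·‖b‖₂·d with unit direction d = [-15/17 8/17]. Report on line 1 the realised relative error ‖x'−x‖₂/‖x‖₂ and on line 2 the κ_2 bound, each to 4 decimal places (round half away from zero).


0.0016
0.0476

from the listed singular values, σ₁ = 8, σ_n = 16/85
κ = σ_max/σ_min = 8/(16/85) = 42.5000
bound on ‖Δx‖/‖x‖: κ·ε = 42.5000·1/893 = 0.0476
solve Ax = b  →  x = [-5.2206 9.2574]
‖b‖₂ = 2.8284 and ‖x‖₂ = 10.6279
Δx = A⁻¹·δb where δb = 1/893·2.8284·d; ‖Δx‖ = 0.0168
realised ‖Δx‖/‖x‖ = 0.0016
realised/bound (from unrounded values) ≈ 0.0333


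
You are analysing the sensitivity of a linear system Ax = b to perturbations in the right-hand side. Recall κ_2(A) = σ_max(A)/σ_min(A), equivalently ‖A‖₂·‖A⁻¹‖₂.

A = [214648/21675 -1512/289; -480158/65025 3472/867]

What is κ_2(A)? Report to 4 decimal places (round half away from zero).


191.2500

M = AᵀA = [25808623204/169130025 -917607712/11275335; -917607712/11275335 32630080/751689]. tr(M)=114707236/585225, det(M)=614656/585225
solving λ² − 114707236/585225·λ + 614656/585225 = 0 gives λ = 196, 3136/585225
κ = σ_max/σ_min = 14/(56/765) = 191.2500


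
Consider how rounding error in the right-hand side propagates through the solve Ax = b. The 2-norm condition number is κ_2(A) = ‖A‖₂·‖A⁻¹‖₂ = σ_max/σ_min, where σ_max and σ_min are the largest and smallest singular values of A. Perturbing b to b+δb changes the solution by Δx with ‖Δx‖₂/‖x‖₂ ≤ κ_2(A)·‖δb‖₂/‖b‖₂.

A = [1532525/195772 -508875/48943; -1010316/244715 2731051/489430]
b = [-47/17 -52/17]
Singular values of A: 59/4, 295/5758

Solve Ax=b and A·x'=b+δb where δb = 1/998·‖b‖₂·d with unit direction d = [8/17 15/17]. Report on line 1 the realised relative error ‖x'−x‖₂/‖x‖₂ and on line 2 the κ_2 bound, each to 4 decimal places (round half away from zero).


from the listed singular values, σ₁ = 59/4, σ_n = 295/5758
κ_2(A) = (59/4) / (295/5758) = 287.9000
bound on ‖Δx‖/‖x‖: κ·ε = 287.9000·1/998 = 0.2885
solve Ax = b  →  x = [-62.5003 -46.7905]
‖b‖₂ = 4.1231 and ‖x‖₂ = 78.0746
with δb = [0.0019 0.0036], A·Δx = δb → ‖Δx‖ = 0.0806
realised ‖Δx‖/‖x‖ = 0.0010
so the bound overstates the realised error by a factor of ≈ 279.3041 (computed from the unrounded values)

0.0010
0.2885


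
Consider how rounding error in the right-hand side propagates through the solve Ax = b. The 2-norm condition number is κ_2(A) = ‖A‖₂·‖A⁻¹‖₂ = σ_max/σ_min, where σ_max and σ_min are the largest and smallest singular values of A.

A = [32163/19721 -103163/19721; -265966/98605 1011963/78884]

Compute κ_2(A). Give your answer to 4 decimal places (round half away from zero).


M = AᵀA = [571593949/57532225 -992628351/23012890; -992628351/23012890 7067164417/36820624]. tr(M)=110544089/547600, det(M)=25411681/547600
char-poly roots: 5041/25 and 5041/21904
so κ_2 = √((5041/25) / (5041/21904)) = 29.6000

29.6000


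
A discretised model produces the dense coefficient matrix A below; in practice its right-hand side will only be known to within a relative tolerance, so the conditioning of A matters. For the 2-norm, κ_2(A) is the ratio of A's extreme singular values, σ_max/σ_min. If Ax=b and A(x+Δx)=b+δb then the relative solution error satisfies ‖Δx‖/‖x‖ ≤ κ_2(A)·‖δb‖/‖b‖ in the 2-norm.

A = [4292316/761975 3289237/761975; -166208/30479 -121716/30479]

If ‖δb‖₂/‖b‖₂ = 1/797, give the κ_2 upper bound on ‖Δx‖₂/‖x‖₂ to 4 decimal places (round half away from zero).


M = AᵀA = [42437174416/690375625 31822000812/690375625; 31822000812/690375625 23874340609/690375625]. tr(M)=2652460601/27615025, det(M)=30118144/27615025
solving λ² − 2652460601/27615025·λ + 30118144/27615025 = 0 gives λ = 2401/25, 12544/1104601
σ_max=√(2401/25)=(49/5), σ_min=√(12544/1104601)=(112/1051) → κ = 91.9625
worst-case relative error ≤ 91.9625 × 1/797 = 0.1154

0.1154


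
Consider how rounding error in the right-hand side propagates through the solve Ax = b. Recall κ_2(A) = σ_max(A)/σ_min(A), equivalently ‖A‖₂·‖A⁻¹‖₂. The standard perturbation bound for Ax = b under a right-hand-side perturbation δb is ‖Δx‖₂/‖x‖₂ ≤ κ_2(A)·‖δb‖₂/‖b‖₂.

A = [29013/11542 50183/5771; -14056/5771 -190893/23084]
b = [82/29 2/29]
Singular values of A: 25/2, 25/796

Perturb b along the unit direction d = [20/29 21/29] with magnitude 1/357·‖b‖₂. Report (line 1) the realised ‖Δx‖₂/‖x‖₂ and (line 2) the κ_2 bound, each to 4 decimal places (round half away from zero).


0.0040
1.1148

largest singular value 25/2, smallest 25/796
κ = σ_max/σ_min = (25/2)/(25/796) = 398.0000
worst-case relative error ≤ 398.0000 × 1/357 = 1.1148
solve Ax = b  →  x = [-61.0880 17.9840]
‖b‖₂ = 2.8284 and ‖x‖₂ = 63.6802
with δb = [0.0055 0.0057], A·Δx = δb → ‖Δx‖ = 0.2523
realised ‖Δx‖/‖x‖ = 0.0040
tightness: 0.0040 against a bound of 1.1148 (unrounded ratio ≈ 0.0036)


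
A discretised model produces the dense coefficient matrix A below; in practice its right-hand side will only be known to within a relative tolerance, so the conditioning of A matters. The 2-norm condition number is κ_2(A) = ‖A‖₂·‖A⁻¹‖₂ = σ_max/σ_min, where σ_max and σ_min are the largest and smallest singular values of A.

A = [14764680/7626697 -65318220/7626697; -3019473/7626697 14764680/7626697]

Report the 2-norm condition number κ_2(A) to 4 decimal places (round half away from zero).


M = AᵀA = [135105885009/34602324289 -600228536040/34602324289; -600228536040/34602324289 2667736846800/34602324289]. tr(M)=1667366289/20584369, det(M)=2624400/20584369
char-poly roots: 81 and 32400/20584369
κ_2(A) = √(λ_max/λ_min) = √(81 / (32400/20584369)) = 226.8500

226.8500


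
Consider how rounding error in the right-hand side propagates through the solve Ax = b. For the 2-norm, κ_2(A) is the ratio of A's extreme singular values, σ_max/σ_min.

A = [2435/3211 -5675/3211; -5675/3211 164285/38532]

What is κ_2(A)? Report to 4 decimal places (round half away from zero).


228.0000

M = AᵀA = [225650/61009 -6497875/732108; -6497875/732108 187143025/8785296]. tr(M)=1299625/51984, det(M)=625/51984
eigenvalues of AᵀA: λ = (tr ± √(tr²−4·det))/2 = 25, 25/51984
κ = σ_max/σ_min = 5/(5/228) = 228.0000


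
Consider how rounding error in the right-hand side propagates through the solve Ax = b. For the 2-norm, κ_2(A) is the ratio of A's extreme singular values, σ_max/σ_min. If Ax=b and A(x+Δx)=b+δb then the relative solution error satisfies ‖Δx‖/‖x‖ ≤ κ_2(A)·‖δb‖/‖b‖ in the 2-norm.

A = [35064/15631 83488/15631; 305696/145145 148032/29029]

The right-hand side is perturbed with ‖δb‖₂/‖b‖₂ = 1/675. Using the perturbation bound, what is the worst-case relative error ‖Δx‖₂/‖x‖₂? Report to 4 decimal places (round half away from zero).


0.4991

AᵀA = [11621429824/1227451225 5577954048/245490245; 5577954048/245490245 2677445632/49098049]; tr = 464837696/7263025, det = 262144/7263025
eigenvalues of AᵀA: λ = (tr ± √(tr²−4·det))/2 = 64, 4096/7263025
so κ_2 = √(64 / (4096/7263025)) = 336.8750
perturbation bound = 336.8750·1/675 = 0.4991


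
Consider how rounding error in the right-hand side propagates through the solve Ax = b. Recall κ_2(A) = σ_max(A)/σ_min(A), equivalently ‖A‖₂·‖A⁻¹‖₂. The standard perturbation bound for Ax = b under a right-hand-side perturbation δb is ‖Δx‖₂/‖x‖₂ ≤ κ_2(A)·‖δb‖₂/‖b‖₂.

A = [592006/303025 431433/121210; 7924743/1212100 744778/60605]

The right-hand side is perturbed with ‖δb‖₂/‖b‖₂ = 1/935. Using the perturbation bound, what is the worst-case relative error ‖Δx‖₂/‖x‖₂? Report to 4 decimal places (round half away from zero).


0.3050

M = AᵀA = [109454542849/2350698256 25651984365/293837282; 25651984365/293837282 96196460425/587674564]. tr(M)=1710174341/8133904, det(M)=17682025/32535616
char-poly roots: 841/4 and 21025/8133904
κ = σ_max/σ_min = (29/2)/(145/2852) = 285.2000
bound on ‖Δx‖/‖x‖: κ·ε = 285.2000·1/935 = 0.3050


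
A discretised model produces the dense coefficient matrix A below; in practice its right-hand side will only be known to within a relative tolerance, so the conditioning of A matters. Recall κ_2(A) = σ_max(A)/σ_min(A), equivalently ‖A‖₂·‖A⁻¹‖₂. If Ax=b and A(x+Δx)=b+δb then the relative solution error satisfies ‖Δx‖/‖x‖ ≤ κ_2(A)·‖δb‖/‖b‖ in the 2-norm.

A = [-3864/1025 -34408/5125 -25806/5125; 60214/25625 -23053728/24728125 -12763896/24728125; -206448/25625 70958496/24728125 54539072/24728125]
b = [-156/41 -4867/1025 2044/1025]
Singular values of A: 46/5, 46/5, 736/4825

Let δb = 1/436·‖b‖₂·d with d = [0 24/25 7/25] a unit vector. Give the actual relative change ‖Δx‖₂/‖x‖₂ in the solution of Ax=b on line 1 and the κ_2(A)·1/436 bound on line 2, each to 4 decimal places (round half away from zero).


σ_max = 46/5, σ_min = 736/4825
κ_2(A) = (46/5) / (736/4825) = 60.3125
perturbation bound = 60.3125·1/436 = 0.1383
solve Ax = b  →  x = [-0.1522 16.1511 -20.6652]
2-norm of b is 6.4031; of x, 26.2285
Δx = A⁻¹·δb where δb = 1/436·6.4031·d; ‖Δx‖ = 0.0963
realised ‖Δx‖/‖x‖ = 0.0037
so the bound overstates the realised error by a factor of ≈ 37.6850 (computed from the unrounded values)

0.0037
0.1383


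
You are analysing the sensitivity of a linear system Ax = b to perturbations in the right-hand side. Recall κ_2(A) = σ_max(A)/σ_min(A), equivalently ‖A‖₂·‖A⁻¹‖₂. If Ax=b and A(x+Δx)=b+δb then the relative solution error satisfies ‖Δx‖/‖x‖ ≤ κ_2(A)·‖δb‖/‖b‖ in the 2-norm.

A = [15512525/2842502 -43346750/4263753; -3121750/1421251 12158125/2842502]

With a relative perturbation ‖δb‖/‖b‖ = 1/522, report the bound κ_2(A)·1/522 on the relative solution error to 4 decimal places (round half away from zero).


0.2957

form AᵀA = [1654554580625/47809571716 -2326276400000/35857178787; -2326276400000/35857178787 52344041265625/430286145444] with trace 116323585625/744439698 and determinant 6103515625/5955517584
char-poly roots: 625/4 and 9765625/1488879396
κ = σ_max/σ_min = (25/2)/(3125/38586) = 154.3440
worst-case relative error ≤ 154.3440 × 1/522 = 0.2957


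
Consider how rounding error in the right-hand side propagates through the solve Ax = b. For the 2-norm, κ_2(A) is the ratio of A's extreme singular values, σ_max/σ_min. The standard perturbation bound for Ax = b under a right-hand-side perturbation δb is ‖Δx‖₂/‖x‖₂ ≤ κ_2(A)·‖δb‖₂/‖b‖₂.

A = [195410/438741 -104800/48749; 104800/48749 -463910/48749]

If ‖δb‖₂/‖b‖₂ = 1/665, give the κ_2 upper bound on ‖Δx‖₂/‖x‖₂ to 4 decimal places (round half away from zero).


form AᵀA = [551940100/114511401 -272480000/12723489; -272480000/12723489 134560100/1413721] with trace 6812200/68121 and determinant 10000/68121
char-poly roots: 100 and 100/68121
κ_2(A) = √(λ_max/λ_min) = √(100 / (100/68121)) = 261.0000
perturbation bound = 261.0000·1/665 = 0.3925

0.3925


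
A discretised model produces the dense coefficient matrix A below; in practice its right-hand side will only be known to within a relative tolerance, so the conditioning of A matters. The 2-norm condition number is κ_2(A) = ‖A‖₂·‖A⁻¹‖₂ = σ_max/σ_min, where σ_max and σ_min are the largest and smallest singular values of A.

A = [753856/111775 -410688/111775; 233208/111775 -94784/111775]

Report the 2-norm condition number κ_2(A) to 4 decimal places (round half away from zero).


AᵀA = [58605632/1175873 -31219200/1175873; -31219200/1175873 16719872/1175873]; tr = 4430912/69169, det = 262144/69169
λ_max, λ_min = (4430912/69169 ± √19560452198400/4784350561)/2 = 64, 4096/69169
κ_2(A) = √(λ_max/λ_min) = √(64 / (4096/69169)) = 32.8750

32.8750


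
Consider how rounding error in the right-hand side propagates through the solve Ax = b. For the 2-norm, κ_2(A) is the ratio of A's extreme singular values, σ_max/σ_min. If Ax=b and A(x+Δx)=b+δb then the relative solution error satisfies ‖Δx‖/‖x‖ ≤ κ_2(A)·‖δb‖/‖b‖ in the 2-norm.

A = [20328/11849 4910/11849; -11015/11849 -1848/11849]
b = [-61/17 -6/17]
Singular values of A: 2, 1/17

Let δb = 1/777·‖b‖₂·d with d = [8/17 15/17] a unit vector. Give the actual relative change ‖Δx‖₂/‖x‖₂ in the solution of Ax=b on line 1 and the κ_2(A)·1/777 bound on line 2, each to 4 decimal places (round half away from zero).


largest singular value 2, smallest 1/17
κ_2(A) = 2 / (1/17) = 34.0000
worst-case relative error ≤ 34.0000 × 1/777 = 0.0438
solve Ax = b  →  x = [6.0000 -33.5000]
‖b‖ = 3.6056, ‖x‖ = 34.0331
re-solving with b+δb shifts x by Δx of norm 0.0789
relative error = 0.0023
realised/bound (from unrounded values) ≈ 0.0530

0.0023
0.0438


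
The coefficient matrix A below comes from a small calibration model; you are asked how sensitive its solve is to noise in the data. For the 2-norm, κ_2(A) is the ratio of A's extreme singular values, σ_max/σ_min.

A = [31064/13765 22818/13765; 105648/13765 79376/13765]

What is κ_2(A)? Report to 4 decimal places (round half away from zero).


form AᵀA = [485058880/7579009 363789360/7579009; 363789360/7579009 272848420/7579009] with trace 757907300/7579009 and determinant 640000/7579009
eigenvalues of AᵀA: λ = (tr ± √(tr²−4·det))/2 = 100, 6400/7579009
κ_2(A) = √(λ_max/λ_min) = √(100 / (6400/7579009)) = 344.1250

344.1250


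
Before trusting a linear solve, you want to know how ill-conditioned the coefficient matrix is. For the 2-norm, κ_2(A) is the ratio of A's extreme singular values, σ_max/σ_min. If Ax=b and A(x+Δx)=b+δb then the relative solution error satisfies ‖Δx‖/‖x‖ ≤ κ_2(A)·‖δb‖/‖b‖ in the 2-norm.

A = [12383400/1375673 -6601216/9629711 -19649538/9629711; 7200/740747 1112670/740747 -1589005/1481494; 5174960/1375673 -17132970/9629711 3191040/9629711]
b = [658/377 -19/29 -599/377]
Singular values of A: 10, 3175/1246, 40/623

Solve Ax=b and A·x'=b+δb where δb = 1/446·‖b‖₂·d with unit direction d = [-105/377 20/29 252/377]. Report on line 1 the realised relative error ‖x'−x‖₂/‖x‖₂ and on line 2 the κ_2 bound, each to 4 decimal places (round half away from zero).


largest singular value 10, smallest 40/623
κ = σ_max/σ_min = 10/(40/623) = 155.7500
worst-case relative error ≤ 155.7500 × 1/446 = 0.3492
solve Ax = b  →  x = [-6.7402 -17.9334 -24.5652]
‖b‖₂ = 2.4495 and ‖x‖₂ = 31.1526
re-solving with b+δb shifts x by Δx of norm 0.0855
relative error = 0.0027
realised/bound (from unrounded values) ≈ 0.0079

0.0027
0.3492


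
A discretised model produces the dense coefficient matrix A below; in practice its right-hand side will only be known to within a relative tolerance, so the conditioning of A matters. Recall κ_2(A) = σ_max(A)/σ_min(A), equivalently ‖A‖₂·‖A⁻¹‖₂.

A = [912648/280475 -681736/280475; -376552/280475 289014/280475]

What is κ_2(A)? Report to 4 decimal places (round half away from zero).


AᵀA = [5767560832/465480625 -4325525424/465480625; -4325525424/465480625 3244337668/465480625]; tr = 72095188/3723845, det = 3748096/465480625
λ_max, λ_min = (72095188/3723845 ± √129931737456044304/346675539600625)/2 = 484/25, 7744/18619225
κ = σ_max/σ_min = (22/5)/(88/4315) = 215.7500

215.7500


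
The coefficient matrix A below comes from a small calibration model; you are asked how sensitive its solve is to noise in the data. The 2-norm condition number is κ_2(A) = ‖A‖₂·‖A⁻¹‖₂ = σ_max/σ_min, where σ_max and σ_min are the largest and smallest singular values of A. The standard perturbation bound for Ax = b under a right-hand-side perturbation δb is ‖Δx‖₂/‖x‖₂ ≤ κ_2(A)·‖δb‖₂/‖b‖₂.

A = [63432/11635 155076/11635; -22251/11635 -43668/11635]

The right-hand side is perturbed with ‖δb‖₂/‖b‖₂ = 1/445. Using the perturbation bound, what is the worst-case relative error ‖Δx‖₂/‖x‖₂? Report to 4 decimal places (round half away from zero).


form AᵀA = [180749025/5414929 432337500/5414929; 432337500/5414929 1038218400/5414929] with trace 7212825/32041 and determinant 810000/32041
λ_max, λ_min = (7212825/32041 ± √51921031640625/1026625681)/2 = 225, 3600/32041
so κ_2 = √(225 / (3600/32041)) = 44.7500
perturbation bound = 44.7500·1/445 = 0.1006

0.1006
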